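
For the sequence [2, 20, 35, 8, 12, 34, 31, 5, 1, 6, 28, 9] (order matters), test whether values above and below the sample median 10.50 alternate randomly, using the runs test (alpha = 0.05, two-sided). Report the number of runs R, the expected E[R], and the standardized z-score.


Step 1: Compute median = 10.50; label A = above, B = below.
Labels in order: BAABAAABBBAB  (n_A = 6, n_B = 6)
Step 2: Count runs R = 7.
Step 3: Under H0 (random ordering), E[R] = 2*n_A*n_B/(n_A+n_B) + 1 = 2*6*6/12 + 1 = 7.0000.
        Var[R] = 2*n_A*n_B*(2*n_A*n_B - n_A - n_B) / ((n_A+n_B)^2 * (n_A+n_B-1)) = 4320/1584 = 2.7273.
        SD[R] = 1.6514.
Step 4: R = E[R], so z = 0 with no continuity correction.
Step 5: Two-sided p-value via normal approximation = 2*(1 - Phi(|z|)) = 1.000000.
Step 6: alpha = 0.05. fail to reject H0.

R = 7, z = 0.0000, p = 1.000000, fail to reject H0.


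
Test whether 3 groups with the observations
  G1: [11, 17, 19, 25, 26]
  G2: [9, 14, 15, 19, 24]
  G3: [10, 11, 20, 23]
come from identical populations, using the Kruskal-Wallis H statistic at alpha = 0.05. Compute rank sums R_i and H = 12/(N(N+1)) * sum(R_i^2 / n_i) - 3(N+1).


Step 1: Combine all N = 14 observations and assign midranks.
sorted (value, group, rank): (9,G2,1), (10,G3,2), (11,G1,3.5), (11,G3,3.5), (14,G2,5), (15,G2,6), (17,G1,7), (19,G1,8.5), (19,G2,8.5), (20,G3,10), (23,G3,11), (24,G2,12), (25,G1,13), (26,G1,14)
Step 2: Sum ranks within each group.
R_1 = 46 (n_1 = 5)
R_2 = 32.5 (n_2 = 5)
R_3 = 26.5 (n_3 = 4)
Step 3: H = 12/(N(N+1)) * sum(R_i^2/n_i) - 3(N+1)
     = 12/(14*15) * (46^2/5 + 32.5^2/5 + 26.5^2/4) - 3*15
     = 0.057143 * 810.013 - 45
     = 1.286429.
Step 4: Ties present; correction factor C = 1 - 12/(14^3 - 14) = 0.995604. Corrected H = 1.286429 / 0.995604 = 1.292108.
Step 5: Under H0, H ~ chi^2(2); p-value = 0.524110.
Step 6: alpha = 0.05. fail to reject H0.

H = 1.2921, df = 2, p = 0.524110, fail to reject H0.


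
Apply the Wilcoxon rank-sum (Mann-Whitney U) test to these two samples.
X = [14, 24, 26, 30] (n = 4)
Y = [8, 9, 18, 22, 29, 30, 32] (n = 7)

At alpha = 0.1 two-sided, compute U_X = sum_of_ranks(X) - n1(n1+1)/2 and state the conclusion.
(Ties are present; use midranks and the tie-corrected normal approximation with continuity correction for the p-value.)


Step 1: Combine and sort all 11 observations; assign midranks.
sorted (value, group): (8,Y), (9,Y), (14,X), (18,Y), (22,Y), (24,X), (26,X), (29,Y), (30,X), (30,Y), (32,Y)
ranks: 8->1, 9->2, 14->3, 18->4, 22->5, 24->6, 26->7, 29->8, 30->9.5, 30->9.5, 32->11
Step 2: Rank sum for X: R1 = 3 + 6 + 7 + 9.5 = 25.5.
Step 3: U_X = R1 - n1(n1+1)/2 = 25.5 - 4*5/2 = 25.5 - 10 = 15.5.
       U_Y = n1*n2 - U_X = 28 - 15.5 = 12.5.
Step 4: Ties are present, so use the tie-corrected normal approximation (with continuity correction) for the p-value.
Step 5: p-value = 0.849769; compare to alpha = 0.1. fail to reject H0.

U_X = 15.5, p = 0.849769, fail to reject H0 at alpha = 0.1.


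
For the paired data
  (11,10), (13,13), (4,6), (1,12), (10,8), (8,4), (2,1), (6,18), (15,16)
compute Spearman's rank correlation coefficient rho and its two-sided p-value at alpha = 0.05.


Step 1: Rank x and y separately (midranks; no ties here).
rank(x): 11->7, 13->8, 4->3, 1->1, 10->6, 8->5, 2->2, 6->4, 15->9
rank(y): 10->5, 13->7, 6->3, 12->6, 8->4, 4->2, 1->1, 18->9, 16->8
Step 2: d_i = R_x(i) - R_y(i); compute d_i^2.
  (7-5)^2=4, (8-7)^2=1, (3-3)^2=0, (1-6)^2=25, (6-4)^2=4, (5-2)^2=9, (2-1)^2=1, (4-9)^2=25, (9-8)^2=1
sum(d^2) = 70.
Step 3: rho = 1 - 6*70 / (9*(9^2 - 1)) = 1 - 420/720 = 0.416667.
Step 4: Under H0, t = rho * sqrt((n-2)/(1-rho^2)) = 1.2127 ~ t(7).
Step 5: Two-sided p-value from the t-distribution with 7 df = 0.264586.
Step 6: alpha = 0.05. fail to reject H0.

rho = 0.4167, p = 0.264586, fail to reject H0 at alpha = 0.05.


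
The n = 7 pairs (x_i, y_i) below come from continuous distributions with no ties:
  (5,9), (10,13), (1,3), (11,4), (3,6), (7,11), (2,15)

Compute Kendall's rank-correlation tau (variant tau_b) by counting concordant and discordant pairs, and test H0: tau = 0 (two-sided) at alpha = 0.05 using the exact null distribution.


Step 1: Enumerate the 21 unordered pairs (i,j) with i<j and classify each by sign(x_j-x_i) * sign(y_j-y_i).
  (1,2):dx=+5,dy=+4->C; (1,3):dx=-4,dy=-6->C; (1,4):dx=+6,dy=-5->D; (1,5):dx=-2,dy=-3->C
  (1,6):dx=+2,dy=+2->C; (1,7):dx=-3,dy=+6->D; (2,3):dx=-9,dy=-10->C; (2,4):dx=+1,dy=-9->D
  (2,5):dx=-7,dy=-7->C; (2,6):dx=-3,dy=-2->C; (2,7):dx=-8,dy=+2->D; (3,4):dx=+10,dy=+1->C
  (3,5):dx=+2,dy=+3->C; (3,6):dx=+6,dy=+8->C; (3,7):dx=+1,dy=+12->C; (4,5):dx=-8,dy=+2->D
  (4,6):dx=-4,dy=+7->D; (4,7):dx=-9,dy=+11->D; (5,6):dx=+4,dy=+5->C; (5,7):dx=-1,dy=+9->D
  (6,7):dx=-5,dy=+4->D
Step 2: C = 12, D = 9, total pairs = 21.
Step 3: tau = (C - D)/(n(n-1)/2) = (12 - 9)/21 = 0.142857.
Step 4: Exact two-sided p-value (enumerate n! = 5040 permutations of y under H0): p = 0.772619.
Step 5: alpha = 0.05. fail to reject H0.

tau_b = 0.1429 (C=12, D=9), p = 0.772619, fail to reject H0.


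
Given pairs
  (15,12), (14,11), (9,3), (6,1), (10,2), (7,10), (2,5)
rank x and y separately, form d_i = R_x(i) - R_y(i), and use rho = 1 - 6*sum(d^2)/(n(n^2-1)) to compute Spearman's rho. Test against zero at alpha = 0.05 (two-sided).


Step 1: Rank x and y separately (midranks; no ties here).
rank(x): 15->7, 14->6, 9->4, 6->2, 10->5, 7->3, 2->1
rank(y): 12->7, 11->6, 3->3, 1->1, 2->2, 10->5, 5->4
Step 2: d_i = R_x(i) - R_y(i); compute d_i^2.
  (7-7)^2=0, (6-6)^2=0, (4-3)^2=1, (2-1)^2=1, (5-2)^2=9, (3-5)^2=4, (1-4)^2=9
sum(d^2) = 24.
Step 3: rho = 1 - 6*24 / (7*(7^2 - 1)) = 1 - 144/336 = 0.571429.
Step 4: Under H0, t = rho * sqrt((n-2)/(1-rho^2)) = 1.5570 ~ t(5).
Step 5: Two-sided p-value from the t-distribution with 5 df = 0.180202.
Step 6: alpha = 0.05. fail to reject H0.

rho = 0.5714, p = 0.180202, fail to reject H0 at alpha = 0.05.


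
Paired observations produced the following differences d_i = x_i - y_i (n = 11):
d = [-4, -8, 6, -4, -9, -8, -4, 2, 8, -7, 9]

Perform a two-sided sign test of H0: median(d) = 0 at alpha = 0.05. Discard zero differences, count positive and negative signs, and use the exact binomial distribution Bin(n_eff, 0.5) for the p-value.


Step 1: Discard zero differences. Original n = 11; n_eff = number of nonzero differences = 11.
Nonzero differences (with sign): -4, -8, +6, -4, -9, -8, -4, +2, +8, -7, +9
Step 2: Count signs: positive = 4, negative = 7.
Step 3: Under H0: P(positive) = 0.5, so the number of positives S ~ Bin(11, 0.5).
Step 4: Two-sided exact p-value = sum of Bin(11,0.5) probabilities at or below the observed probability = 0.548828.
Step 5: alpha = 0.05. fail to reject H0.

n_eff = 11, pos = 4, neg = 7, p = 0.548828, fail to reject H0.


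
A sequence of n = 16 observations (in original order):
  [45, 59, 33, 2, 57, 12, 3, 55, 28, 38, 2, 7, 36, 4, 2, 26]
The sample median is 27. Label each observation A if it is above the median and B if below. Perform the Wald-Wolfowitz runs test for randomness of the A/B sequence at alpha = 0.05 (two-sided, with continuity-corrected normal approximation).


Step 1: Compute median = 27; label A = above, B = below.
Labels in order: AAABABBAAABBABBB  (n_A = 8, n_B = 8)
Step 2: Count runs R = 8.
Step 3: Under H0 (random ordering), E[R] = 2*n_A*n_B/(n_A+n_B) + 1 = 2*8*8/16 + 1 = 9.0000.
        Var[R] = 2*n_A*n_B*(2*n_A*n_B - n_A - n_B) / ((n_A+n_B)^2 * (n_A+n_B-1)) = 14336/3840 = 3.7333.
        SD[R] = 1.9322.
Step 4: Continuity-corrected z = (R + 0.5 - E[R]) / SD[R] = (8 + 0.5 - 9.0000) / 1.9322 = -0.2588.
Step 5: Two-sided p-value via normal approximation = 2*(1 - Phi(|z|)) = 0.795809.
Step 6: alpha = 0.05. fail to reject H0.

R = 8, z = -0.2588, p = 0.795809, fail to reject H0.


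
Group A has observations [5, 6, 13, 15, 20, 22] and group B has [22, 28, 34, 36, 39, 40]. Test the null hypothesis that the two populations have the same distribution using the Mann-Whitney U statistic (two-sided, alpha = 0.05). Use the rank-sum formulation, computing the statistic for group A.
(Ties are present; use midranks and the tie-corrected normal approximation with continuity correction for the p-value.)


Step 1: Combine and sort all 12 observations; assign midranks.
sorted (value, group): (5,X), (6,X), (13,X), (15,X), (20,X), (22,X), (22,Y), (28,Y), (34,Y), (36,Y), (39,Y), (40,Y)
ranks: 5->1, 6->2, 13->3, 15->4, 20->5, 22->6.5, 22->6.5, 28->8, 34->9, 36->10, 39->11, 40->12
Step 2: Rank sum for X: R1 = 1 + 2 + 3 + 4 + 5 + 6.5 = 21.5.
Step 3: U_X = R1 - n1(n1+1)/2 = 21.5 - 6*7/2 = 21.5 - 21 = 0.5.
       U_Y = n1*n2 - U_X = 36 - 0.5 = 35.5.
Step 4: Ties are present, so use the tie-corrected normal approximation (with continuity correction) for the p-value.
Step 5: p-value = 0.006392; compare to alpha = 0.05. reject H0.

U_X = 0.5, p = 0.006392, reject H0 at alpha = 0.05.


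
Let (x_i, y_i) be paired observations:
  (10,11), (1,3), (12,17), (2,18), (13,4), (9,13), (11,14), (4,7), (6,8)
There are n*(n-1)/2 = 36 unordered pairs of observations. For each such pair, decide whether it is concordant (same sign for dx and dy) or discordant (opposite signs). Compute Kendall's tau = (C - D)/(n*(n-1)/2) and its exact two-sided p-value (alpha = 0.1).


Step 1: Enumerate the 36 unordered pairs (i,j) with i<j and classify each by sign(x_j-x_i) * sign(y_j-y_i).
  (1,2):dx=-9,dy=-8->C; (1,3):dx=+2,dy=+6->C; (1,4):dx=-8,dy=+7->D; (1,5):dx=+3,dy=-7->D
  (1,6):dx=-1,dy=+2->D; (1,7):dx=+1,dy=+3->C; (1,8):dx=-6,dy=-4->C; (1,9):dx=-4,dy=-3->C
  (2,3):dx=+11,dy=+14->C; (2,4):dx=+1,dy=+15->C; (2,5):dx=+12,dy=+1->C; (2,6):dx=+8,dy=+10->C
  (2,7):dx=+10,dy=+11->C; (2,8):dx=+3,dy=+4->C; (2,9):dx=+5,dy=+5->C; (3,4):dx=-10,dy=+1->D
  (3,5):dx=+1,dy=-13->D; (3,6):dx=-3,dy=-4->C; (3,7):dx=-1,dy=-3->C; (3,8):dx=-8,dy=-10->C
  (3,9):dx=-6,dy=-9->C; (4,5):dx=+11,dy=-14->D; (4,6):dx=+7,dy=-5->D; (4,7):dx=+9,dy=-4->D
  (4,8):dx=+2,dy=-11->D; (4,9):dx=+4,dy=-10->D; (5,6):dx=-4,dy=+9->D; (5,7):dx=-2,dy=+10->D
  (5,8):dx=-9,dy=+3->D; (5,9):dx=-7,dy=+4->D; (6,7):dx=+2,dy=+1->C; (6,8):dx=-5,dy=-6->C
  (6,9):dx=-3,dy=-5->C; (7,8):dx=-7,dy=-7->C; (7,9):dx=-5,dy=-6->C; (8,9):dx=+2,dy=+1->C
Step 2: C = 22, D = 14, total pairs = 36.
Step 3: tau = (C - D)/(n(n-1)/2) = (22 - 14)/36 = 0.222222.
Step 4: Exact two-sided p-value (enumerate n! = 362880 permutations of y under H0): p = 0.476709.
Step 5: alpha = 0.1. fail to reject H0.

tau_b = 0.2222 (C=22, D=14), p = 0.476709, fail to reject H0.


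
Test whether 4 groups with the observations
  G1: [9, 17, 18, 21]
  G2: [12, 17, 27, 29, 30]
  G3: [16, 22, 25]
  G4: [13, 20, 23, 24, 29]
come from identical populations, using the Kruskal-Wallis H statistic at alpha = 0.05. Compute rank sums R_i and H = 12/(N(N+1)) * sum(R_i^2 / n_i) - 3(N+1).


Step 1: Combine all N = 17 observations and assign midranks.
sorted (value, group, rank): (9,G1,1), (12,G2,2), (13,G4,3), (16,G3,4), (17,G1,5.5), (17,G2,5.5), (18,G1,7), (20,G4,8), (21,G1,9), (22,G3,10), (23,G4,11), (24,G4,12), (25,G3,13), (27,G2,14), (29,G2,15.5), (29,G4,15.5), (30,G2,17)
Step 2: Sum ranks within each group.
R_1 = 22.5 (n_1 = 4)
R_2 = 54 (n_2 = 5)
R_3 = 27 (n_3 = 3)
R_4 = 49.5 (n_4 = 5)
Step 3: H = 12/(N(N+1)) * sum(R_i^2/n_i) - 3(N+1)
     = 12/(17*18) * (22.5^2/4 + 54^2/5 + 27^2/3 + 49.5^2/5) - 3*18
     = 0.039216 * 1442.81 - 54
     = 2.580882.
Step 4: Ties present; correction factor C = 1 - 12/(17^3 - 17) = 0.997549. Corrected H = 2.580882 / 0.997549 = 2.587224.
Step 5: Under H0, H ~ chi^2(3); p-value = 0.459734.
Step 6: alpha = 0.05. fail to reject H0.

H = 2.5872, df = 3, p = 0.459734, fail to reject H0.


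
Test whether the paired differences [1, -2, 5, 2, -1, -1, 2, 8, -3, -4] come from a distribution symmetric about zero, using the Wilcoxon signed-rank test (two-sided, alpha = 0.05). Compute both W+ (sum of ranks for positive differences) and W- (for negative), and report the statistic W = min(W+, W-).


Step 1: Drop any zero differences (none here) and take |d_i|.
|d| = [1, 2, 5, 2, 1, 1, 2, 8, 3, 4]
Step 2: Midrank |d_i| (ties get averaged ranks).
ranks: |1|->2, |2|->5, |5|->9, |2|->5, |1|->2, |1|->2, |2|->5, |8|->10, |3|->7, |4|->8
Step 3: Attach original signs; sum ranks with positive sign and with negative sign.
W+ = 2 + 9 + 5 + 5 + 10 = 31
W- = 5 + 2 + 2 + 7 + 8 = 24
(Check: W+ + W- = 55 should equal n(n+1)/2 = 55.)
Step 4: Test statistic W = min(W+, W-) = 24.
Step 5: Ties in |d|, so use the tie-corrected normal approximation.
        E[W] = n(n+1)/4 = 10*11/4 = 27.5.
        Tie groups: |d|=1 (t=3), |d|=2 (t=3); sum(t^3 - t) = 48.
        Var[W] = n(n+1)(2n+1)/24 - sum(t^3-t)/48 = 2310/24 - 48/48 = 95.25.
        z = (W - E[W]) / sqrt(Var[W]) = (24 - 27.5) / 9.7596 = -0.3586.
        Two-sided p = 2*Phi(z) = 0.719879.
Step 6: alpha = 0.05. fail to reject H0.

W+ = 31, W- = 24, W = min = 24, p = 0.719879, fail to reject H0.


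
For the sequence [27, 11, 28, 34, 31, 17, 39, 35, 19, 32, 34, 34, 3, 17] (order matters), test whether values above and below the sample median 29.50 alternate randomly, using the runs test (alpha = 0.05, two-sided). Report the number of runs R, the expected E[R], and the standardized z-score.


Step 1: Compute median = 29.50; label A = above, B = below.
Labels in order: BBBAABAABAAABB  (n_A = 7, n_B = 7)
Step 2: Count runs R = 7.
Step 3: Under H0 (random ordering), E[R] = 2*n_A*n_B/(n_A+n_B) + 1 = 2*7*7/14 + 1 = 8.0000.
        Var[R] = 2*n_A*n_B*(2*n_A*n_B - n_A - n_B) / ((n_A+n_B)^2 * (n_A+n_B-1)) = 8232/2548 = 3.2308.
        SD[R] = 1.7974.
Step 4: Continuity-corrected z = (R + 0.5 - E[R]) / SD[R] = (7 + 0.5 - 8.0000) / 1.7974 = -0.2782.
Step 5: Two-sided p-value via normal approximation = 2*(1 - Phi(|z|)) = 0.780879.
Step 6: alpha = 0.05. fail to reject H0.

R = 7, z = -0.2782, p = 0.780879, fail to reject H0.


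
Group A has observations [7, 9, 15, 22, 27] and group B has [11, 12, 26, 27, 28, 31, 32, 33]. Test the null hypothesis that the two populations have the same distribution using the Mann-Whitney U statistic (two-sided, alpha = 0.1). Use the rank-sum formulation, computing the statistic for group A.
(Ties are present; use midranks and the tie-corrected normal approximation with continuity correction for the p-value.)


Step 1: Combine and sort all 13 observations; assign midranks.
sorted (value, group): (7,X), (9,X), (11,Y), (12,Y), (15,X), (22,X), (26,Y), (27,X), (27,Y), (28,Y), (31,Y), (32,Y), (33,Y)
ranks: 7->1, 9->2, 11->3, 12->4, 15->5, 22->6, 26->7, 27->8.5, 27->8.5, 28->10, 31->11, 32->12, 33->13
Step 2: Rank sum for X: R1 = 1 + 2 + 5 + 6 + 8.5 = 22.5.
Step 3: U_X = R1 - n1(n1+1)/2 = 22.5 - 5*6/2 = 22.5 - 15 = 7.5.
       U_Y = n1*n2 - U_X = 40 - 7.5 = 32.5.
Step 4: Ties are present, so use the tie-corrected normal approximation (with continuity correction) for the p-value.
Step 5: p-value = 0.078571; compare to alpha = 0.1. reject H0.

U_X = 7.5, p = 0.078571, reject H0 at alpha = 0.1.


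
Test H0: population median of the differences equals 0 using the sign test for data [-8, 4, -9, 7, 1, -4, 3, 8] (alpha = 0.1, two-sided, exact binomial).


Step 1: Discard zero differences. Original n = 8; n_eff = number of nonzero differences = 8.
Nonzero differences (with sign): -8, +4, -9, +7, +1, -4, +3, +8
Step 2: Count signs: positive = 5, negative = 3.
Step 3: Under H0: P(positive) = 0.5, so the number of positives S ~ Bin(8, 0.5).
Step 4: Two-sided exact p-value = sum of Bin(8,0.5) probabilities at or below the observed probability = 0.726562.
Step 5: alpha = 0.1. fail to reject H0.

n_eff = 8, pos = 5, neg = 3, p = 0.726562, fail to reject H0.


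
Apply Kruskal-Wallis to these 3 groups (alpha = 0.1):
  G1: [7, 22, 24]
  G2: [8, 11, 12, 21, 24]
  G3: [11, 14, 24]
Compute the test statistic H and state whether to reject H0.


Step 1: Combine all N = 11 observations and assign midranks.
sorted (value, group, rank): (7,G1,1), (8,G2,2), (11,G2,3.5), (11,G3,3.5), (12,G2,5), (14,G3,6), (21,G2,7), (22,G1,8), (24,G1,10), (24,G2,10), (24,G3,10)
Step 2: Sum ranks within each group.
R_1 = 19 (n_1 = 3)
R_2 = 27.5 (n_2 = 5)
R_3 = 19.5 (n_3 = 3)
Step 3: H = 12/(N(N+1)) * sum(R_i^2/n_i) - 3(N+1)
     = 12/(11*12) * (19^2/3 + 27.5^2/5 + 19.5^2/3) - 3*12
     = 0.090909 * 398.333 - 36
     = 0.212121.
Step 4: Ties present; correction factor C = 1 - 30/(11^3 - 11) = 0.977273. Corrected H = 0.212121 / 0.977273 = 0.217054.
Step 5: Under H0, H ~ chi^2(2); p-value = 0.897155.
Step 6: alpha = 0.1. fail to reject H0.

H = 0.2171, df = 2, p = 0.897155, fail to reject H0.


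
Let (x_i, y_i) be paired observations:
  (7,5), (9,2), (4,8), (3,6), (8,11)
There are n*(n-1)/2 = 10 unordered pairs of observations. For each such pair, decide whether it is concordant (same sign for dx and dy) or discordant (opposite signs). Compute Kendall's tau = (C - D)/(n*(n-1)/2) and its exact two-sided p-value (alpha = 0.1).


Step 1: Enumerate the 10 unordered pairs (i,j) with i<j and classify each by sign(x_j-x_i) * sign(y_j-y_i).
  (1,2):dx=+2,dy=-3->D; (1,3):dx=-3,dy=+3->D; (1,4):dx=-4,dy=+1->D; (1,5):dx=+1,dy=+6->C
  (2,3):dx=-5,dy=+6->D; (2,4):dx=-6,dy=+4->D; (2,5):dx=-1,dy=+9->D; (3,4):dx=-1,dy=-2->C
  (3,5):dx=+4,dy=+3->C; (4,5):dx=+5,dy=+5->C
Step 2: C = 4, D = 6, total pairs = 10.
Step 3: tau = (C - D)/(n(n-1)/2) = (4 - 6)/10 = -0.200000.
Step 4: Exact two-sided p-value (enumerate n! = 120 permutations of y under H0): p = 0.816667.
Step 5: alpha = 0.1. fail to reject H0.

tau_b = -0.2000 (C=4, D=6), p = 0.816667, fail to reject H0.


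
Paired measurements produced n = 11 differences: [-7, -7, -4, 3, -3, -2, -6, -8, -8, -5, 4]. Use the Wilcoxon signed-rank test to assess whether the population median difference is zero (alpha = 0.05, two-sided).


Step 1: Drop any zero differences (none here) and take |d_i|.
|d| = [7, 7, 4, 3, 3, 2, 6, 8, 8, 5, 4]
Step 2: Midrank |d_i| (ties get averaged ranks).
ranks: |7|->8.5, |7|->8.5, |4|->4.5, |3|->2.5, |3|->2.5, |2|->1, |6|->7, |8|->10.5, |8|->10.5, |5|->6, |4|->4.5
Step 3: Attach original signs; sum ranks with positive sign and with negative sign.
W+ = 2.5 + 4.5 = 7
W- = 8.5 + 8.5 + 4.5 + 2.5 + 1 + 7 + 10.5 + 10.5 + 6 = 59
(Check: W+ + W- = 66 should equal n(n+1)/2 = 66.)
Step 4: Test statistic W = min(W+, W-) = 7.
Step 5: Ties in |d|, so use the tie-corrected normal approximation.
        E[W] = n(n+1)/4 = 11*12/4 = 33.
        Tie groups: |d|=3 (t=2), |d|=4 (t=2), |d|=7 (t=2), |d|=8 (t=2); sum(t^3 - t) = 24.
        Var[W] = n(n+1)(2n+1)/24 - sum(t^3-t)/48 = 3036/24 - 24/48 = 126.
        z = (W - E[W]) / sqrt(Var[W]) = (7 - 33) / 11.2250 = -2.3163.
        Two-sided p = 2*Phi(z) = 0.020544.
Step 6: alpha = 0.05. reject H0.

W+ = 7, W- = 59, W = min = 7, p = 0.020544, reject H0.


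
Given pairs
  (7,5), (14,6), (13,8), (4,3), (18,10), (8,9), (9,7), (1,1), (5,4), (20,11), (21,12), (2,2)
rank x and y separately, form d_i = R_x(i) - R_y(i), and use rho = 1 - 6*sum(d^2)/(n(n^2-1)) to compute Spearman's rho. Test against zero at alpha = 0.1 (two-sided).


Step 1: Rank x and y separately (midranks; no ties here).
rank(x): 7->5, 14->9, 13->8, 4->3, 18->10, 8->6, 9->7, 1->1, 5->4, 20->11, 21->12, 2->2
rank(y): 5->5, 6->6, 8->8, 3->3, 10->10, 9->9, 7->7, 1->1, 4->4, 11->11, 12->12, 2->2
Step 2: d_i = R_x(i) - R_y(i); compute d_i^2.
  (5-5)^2=0, (9-6)^2=9, (8-8)^2=0, (3-3)^2=0, (10-10)^2=0, (6-9)^2=9, (7-7)^2=0, (1-1)^2=0, (4-4)^2=0, (11-11)^2=0, (12-12)^2=0, (2-2)^2=0
sum(d^2) = 18.
Step 3: rho = 1 - 6*18 / (12*(12^2 - 1)) = 1 - 108/1716 = 0.937063.
Step 4: Under H0, t = rho * sqrt((n-2)/(1-rho^2)) = 8.4868 ~ t(10).
Step 5: Two-sided p-value from the t-distribution with 10 df = 0.000007.
Step 6: alpha = 0.1. reject H0.

rho = 0.9371, p = 0.000007, reject H0 at alpha = 0.1.


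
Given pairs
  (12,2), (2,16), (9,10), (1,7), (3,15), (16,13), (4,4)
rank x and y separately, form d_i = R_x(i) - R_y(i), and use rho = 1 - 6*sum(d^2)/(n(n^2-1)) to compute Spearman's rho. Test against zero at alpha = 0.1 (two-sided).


Step 1: Rank x and y separately (midranks; no ties here).
rank(x): 12->6, 2->2, 9->5, 1->1, 3->3, 16->7, 4->4
rank(y): 2->1, 16->7, 10->4, 7->3, 15->6, 13->5, 4->2
Step 2: d_i = R_x(i) - R_y(i); compute d_i^2.
  (6-1)^2=25, (2-7)^2=25, (5-4)^2=1, (1-3)^2=4, (3-6)^2=9, (7-5)^2=4, (4-2)^2=4
sum(d^2) = 72.
Step 3: rho = 1 - 6*72 / (7*(7^2 - 1)) = 1 - 432/336 = -0.285714.
Step 4: Under H0, t = rho * sqrt((n-2)/(1-rho^2)) = -0.6667 ~ t(5).
Step 5: Two-sided p-value from the t-distribution with 5 df = 0.534509.
Step 6: alpha = 0.1. fail to reject H0.

rho = -0.2857, p = 0.534509, fail to reject H0 at alpha = 0.1.


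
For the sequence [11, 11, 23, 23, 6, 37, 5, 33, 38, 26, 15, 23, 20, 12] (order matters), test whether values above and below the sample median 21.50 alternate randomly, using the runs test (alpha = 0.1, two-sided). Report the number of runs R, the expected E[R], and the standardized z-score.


Step 1: Compute median = 21.50; label A = above, B = below.
Labels in order: BBAABABAAABABB  (n_A = 7, n_B = 7)
Step 2: Count runs R = 9.
Step 3: Under H0 (random ordering), E[R] = 2*n_A*n_B/(n_A+n_B) + 1 = 2*7*7/14 + 1 = 8.0000.
        Var[R] = 2*n_A*n_B*(2*n_A*n_B - n_A - n_B) / ((n_A+n_B)^2 * (n_A+n_B-1)) = 8232/2548 = 3.2308.
        SD[R] = 1.7974.
Step 4: Continuity-corrected z = (R - 0.5 - E[R]) / SD[R] = (9 - 0.5 - 8.0000) / 1.7974 = 0.2782.
Step 5: Two-sided p-value via normal approximation = 2*(1 - Phi(|z|)) = 0.780879.
Step 6: alpha = 0.1. fail to reject H0.

R = 9, z = 0.2782, p = 0.780879, fail to reject H0.


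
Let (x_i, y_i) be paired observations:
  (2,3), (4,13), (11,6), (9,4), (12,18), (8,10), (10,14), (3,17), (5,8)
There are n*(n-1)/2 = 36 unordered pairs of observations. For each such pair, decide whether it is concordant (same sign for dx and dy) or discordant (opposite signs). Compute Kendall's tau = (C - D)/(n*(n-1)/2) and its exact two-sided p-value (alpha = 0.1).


Step 1: Enumerate the 36 unordered pairs (i,j) with i<j and classify each by sign(x_j-x_i) * sign(y_j-y_i).
  (1,2):dx=+2,dy=+10->C; (1,3):dx=+9,dy=+3->C; (1,4):dx=+7,dy=+1->C; (1,5):dx=+10,dy=+15->C
  (1,6):dx=+6,dy=+7->C; (1,7):dx=+8,dy=+11->C; (1,8):dx=+1,dy=+14->C; (1,9):dx=+3,dy=+5->C
  (2,3):dx=+7,dy=-7->D; (2,4):dx=+5,dy=-9->D; (2,5):dx=+8,dy=+5->C; (2,6):dx=+4,dy=-3->D
  (2,7):dx=+6,dy=+1->C; (2,8):dx=-1,dy=+4->D; (2,9):dx=+1,dy=-5->D; (3,4):dx=-2,dy=-2->C
  (3,5):dx=+1,dy=+12->C; (3,6):dx=-3,dy=+4->D; (3,7):dx=-1,dy=+8->D; (3,8):dx=-8,dy=+11->D
  (3,9):dx=-6,dy=+2->D; (4,5):dx=+3,dy=+14->C; (4,6):dx=-1,dy=+6->D; (4,7):dx=+1,dy=+10->C
  (4,8):dx=-6,dy=+13->D; (4,9):dx=-4,dy=+4->D; (5,6):dx=-4,dy=-8->C; (5,7):dx=-2,dy=-4->C
  (5,8):dx=-9,dy=-1->C; (5,9):dx=-7,dy=-10->C; (6,7):dx=+2,dy=+4->C; (6,8):dx=-5,dy=+7->D
  (6,9):dx=-3,dy=-2->C; (7,8):dx=-7,dy=+3->D; (7,9):dx=-5,dy=-6->C; (8,9):dx=+2,dy=-9->D
Step 2: C = 21, D = 15, total pairs = 36.
Step 3: tau = (C - D)/(n(n-1)/2) = (21 - 15)/36 = 0.166667.
Step 4: Exact two-sided p-value (enumerate n! = 362880 permutations of y under H0): p = 0.612202.
Step 5: alpha = 0.1. fail to reject H0.

tau_b = 0.1667 (C=21, D=15), p = 0.612202, fail to reject H0.


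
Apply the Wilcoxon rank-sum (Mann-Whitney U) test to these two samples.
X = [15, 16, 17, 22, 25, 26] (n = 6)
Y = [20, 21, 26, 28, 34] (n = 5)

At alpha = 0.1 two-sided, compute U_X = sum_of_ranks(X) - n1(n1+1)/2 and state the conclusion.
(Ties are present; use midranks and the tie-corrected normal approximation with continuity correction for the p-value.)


Step 1: Combine and sort all 11 observations; assign midranks.
sorted (value, group): (15,X), (16,X), (17,X), (20,Y), (21,Y), (22,X), (25,X), (26,X), (26,Y), (28,Y), (34,Y)
ranks: 15->1, 16->2, 17->3, 20->4, 21->5, 22->6, 25->7, 26->8.5, 26->8.5, 28->10, 34->11
Step 2: Rank sum for X: R1 = 1 + 2 + 3 + 6 + 7 + 8.5 = 27.5.
Step 3: U_X = R1 - n1(n1+1)/2 = 27.5 - 6*7/2 = 27.5 - 21 = 6.5.
       U_Y = n1*n2 - U_X = 30 - 6.5 = 23.5.
Step 4: Ties are present, so use the tie-corrected normal approximation (with continuity correction) for the p-value.
Step 5: p-value = 0.143215; compare to alpha = 0.1. fail to reject H0.

U_X = 6.5, p = 0.143215, fail to reject H0 at alpha = 0.1.


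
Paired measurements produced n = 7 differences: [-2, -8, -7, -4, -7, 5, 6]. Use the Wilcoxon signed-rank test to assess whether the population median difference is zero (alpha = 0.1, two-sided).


Step 1: Drop any zero differences (none here) and take |d_i|.
|d| = [2, 8, 7, 4, 7, 5, 6]
Step 2: Midrank |d_i| (ties get averaged ranks).
ranks: |2|->1, |8|->7, |7|->5.5, |4|->2, |7|->5.5, |5|->3, |6|->4
Step 3: Attach original signs; sum ranks with positive sign and with negative sign.
W+ = 3 + 4 = 7
W- = 1 + 7 + 5.5 + 2 + 5.5 = 21
(Check: W+ + W- = 28 should equal n(n+1)/2 = 28.)
Step 4: Test statistic W = min(W+, W-) = 7.
Step 5: Ties in |d|, so use the tie-corrected normal approximation.
        E[W] = n(n+1)/4 = 7*8/4 = 14.
        Tie groups: |d|=7 (t=2); sum(t^3 - t) = 6.
        Var[W] = n(n+1)(2n+1)/24 - sum(t^3-t)/48 = 840/24 - 6/48 = 34.875.
        z = (W - E[W]) / sqrt(Var[W]) = (7 - 14) / 5.9055 = -1.1853.
        Two-sided p = 2*Phi(z) = 0.235885.
Step 6: alpha = 0.1. fail to reject H0.

W+ = 7, W- = 21, W = min = 7, p = 0.235885, fail to reject H0.


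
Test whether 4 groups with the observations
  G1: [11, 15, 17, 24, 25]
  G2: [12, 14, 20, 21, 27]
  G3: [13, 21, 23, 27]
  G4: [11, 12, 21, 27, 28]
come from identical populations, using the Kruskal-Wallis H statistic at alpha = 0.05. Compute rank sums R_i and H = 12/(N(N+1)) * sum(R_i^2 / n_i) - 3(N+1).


Step 1: Combine all N = 19 observations and assign midranks.
sorted (value, group, rank): (11,G1,1.5), (11,G4,1.5), (12,G2,3.5), (12,G4,3.5), (13,G3,5), (14,G2,6), (15,G1,7), (17,G1,8), (20,G2,9), (21,G2,11), (21,G3,11), (21,G4,11), (23,G3,13), (24,G1,14), (25,G1,15), (27,G2,17), (27,G3,17), (27,G4,17), (28,G4,19)
Step 2: Sum ranks within each group.
R_1 = 45.5 (n_1 = 5)
R_2 = 46.5 (n_2 = 5)
R_3 = 46 (n_3 = 4)
R_4 = 52 (n_4 = 5)
Step 3: H = 12/(N(N+1)) * sum(R_i^2/n_i) - 3(N+1)
     = 12/(19*20) * (45.5^2/5 + 46.5^2/5 + 46^2/4 + 52^2/5) - 3*20
     = 0.031579 * 1916.3 - 60
     = 0.514737.
Step 4: Ties present; correction factor C = 1 - 60/(19^3 - 19) = 0.991228. Corrected H = 0.514737 / 0.991228 = 0.519292.
Step 5: Under H0, H ~ chi^2(3); p-value = 0.914633.
Step 6: alpha = 0.05. fail to reject H0.

H = 0.5193, df = 3, p = 0.914633, fail to reject H0.


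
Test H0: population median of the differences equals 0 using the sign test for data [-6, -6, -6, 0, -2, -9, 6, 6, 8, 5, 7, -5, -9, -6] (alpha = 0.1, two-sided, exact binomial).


Step 1: Discard zero differences. Original n = 14; n_eff = number of nonzero differences = 13.
Nonzero differences (with sign): -6, -6, -6, -2, -9, +6, +6, +8, +5, +7, -5, -9, -6
Step 2: Count signs: positive = 5, negative = 8.
Step 3: Under H0: P(positive) = 0.5, so the number of positives S ~ Bin(13, 0.5).
Step 4: Two-sided exact p-value = sum of Bin(13,0.5) probabilities at or below the observed probability = 0.581055.
Step 5: alpha = 0.1. fail to reject H0.

n_eff = 13, pos = 5, neg = 8, p = 0.581055, fail to reject H0.


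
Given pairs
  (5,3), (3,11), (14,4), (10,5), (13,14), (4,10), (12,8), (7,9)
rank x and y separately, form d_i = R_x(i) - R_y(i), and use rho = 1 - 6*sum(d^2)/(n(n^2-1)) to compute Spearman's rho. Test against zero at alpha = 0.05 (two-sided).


Step 1: Rank x and y separately (midranks; no ties here).
rank(x): 5->3, 3->1, 14->8, 10->5, 13->7, 4->2, 12->6, 7->4
rank(y): 3->1, 11->7, 4->2, 5->3, 14->8, 10->6, 8->4, 9->5
Step 2: d_i = R_x(i) - R_y(i); compute d_i^2.
  (3-1)^2=4, (1-7)^2=36, (8-2)^2=36, (5-3)^2=4, (7-8)^2=1, (2-6)^2=16, (6-4)^2=4, (4-5)^2=1
sum(d^2) = 102.
Step 3: rho = 1 - 6*102 / (8*(8^2 - 1)) = 1 - 612/504 = -0.214286.
Step 4: Under H0, t = rho * sqrt((n-2)/(1-rho^2)) = -0.5374 ~ t(6).
Step 5: Two-sided p-value from the t-distribution with 6 df = 0.610344.
Step 6: alpha = 0.05. fail to reject H0.

rho = -0.2143, p = 0.610344, fail to reject H0 at alpha = 0.05.


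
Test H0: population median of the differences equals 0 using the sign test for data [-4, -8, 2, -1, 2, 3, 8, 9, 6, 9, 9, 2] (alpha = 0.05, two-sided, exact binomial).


Step 1: Discard zero differences. Original n = 12; n_eff = number of nonzero differences = 12.
Nonzero differences (with sign): -4, -8, +2, -1, +2, +3, +8, +9, +6, +9, +9, +2
Step 2: Count signs: positive = 9, negative = 3.
Step 3: Under H0: P(positive) = 0.5, so the number of positives S ~ Bin(12, 0.5).
Step 4: Two-sided exact p-value = sum of Bin(12,0.5) probabilities at or below the observed probability = 0.145996.
Step 5: alpha = 0.05. fail to reject H0.

n_eff = 12, pos = 9, neg = 3, p = 0.145996, fail to reject H0.


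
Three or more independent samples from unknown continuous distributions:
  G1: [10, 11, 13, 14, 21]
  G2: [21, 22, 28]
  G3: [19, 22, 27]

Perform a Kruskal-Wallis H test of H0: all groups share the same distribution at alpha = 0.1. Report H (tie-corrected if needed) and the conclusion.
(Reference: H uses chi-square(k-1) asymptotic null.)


Step 1: Combine all N = 11 observations and assign midranks.
sorted (value, group, rank): (10,G1,1), (11,G1,2), (13,G1,3), (14,G1,4), (19,G3,5), (21,G1,6.5), (21,G2,6.5), (22,G2,8.5), (22,G3,8.5), (27,G3,10), (28,G2,11)
Step 2: Sum ranks within each group.
R_1 = 16.5 (n_1 = 5)
R_2 = 26 (n_2 = 3)
R_3 = 23.5 (n_3 = 3)
Step 3: H = 12/(N(N+1)) * sum(R_i^2/n_i) - 3(N+1)
     = 12/(11*12) * (16.5^2/5 + 26^2/3 + 23.5^2/3) - 3*12
     = 0.090909 * 463.867 - 36
     = 6.169697.
Step 4: Ties present; correction factor C = 1 - 12/(11^3 - 11) = 0.990909. Corrected H = 6.169697 / 0.990909 = 6.226300.
Step 5: Under H0, H ~ chi^2(2); p-value = 0.044461.
Step 6: alpha = 0.1. reject H0.

H = 6.2263, df = 2, p = 0.044461, reject H0.


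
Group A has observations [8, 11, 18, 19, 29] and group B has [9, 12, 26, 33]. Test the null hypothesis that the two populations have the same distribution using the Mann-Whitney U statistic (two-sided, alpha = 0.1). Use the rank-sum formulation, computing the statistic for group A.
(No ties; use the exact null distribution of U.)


Step 1: Combine and sort all 9 observations; assign midranks.
sorted (value, group): (8,X), (9,Y), (11,X), (12,Y), (18,X), (19,X), (26,Y), (29,X), (33,Y)
ranks: 8->1, 9->2, 11->3, 12->4, 18->5, 19->6, 26->7, 29->8, 33->9
Step 2: Rank sum for X: R1 = 1 + 3 + 5 + 6 + 8 = 23.
Step 3: U_X = R1 - n1(n1+1)/2 = 23 - 5*6/2 = 23 - 15 = 8.
       U_Y = n1*n2 - U_X = 20 - 8 = 12.
Step 4: No ties, so the exact null distribution of U (based on enumerating the C(9,5) = 126 equally likely rank assignments) gives the two-sided p-value.
Step 5: p-value = 0.730159; compare to alpha = 0.1. fail to reject H0.

U_X = 8, p = 0.730159, fail to reject H0 at alpha = 0.1.


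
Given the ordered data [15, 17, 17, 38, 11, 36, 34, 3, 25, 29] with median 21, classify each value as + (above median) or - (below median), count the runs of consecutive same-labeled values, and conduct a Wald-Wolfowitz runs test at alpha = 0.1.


Step 1: Compute median = 21; label A = above, B = below.
Labels in order: BBBABAABAA  (n_A = 5, n_B = 5)
Step 2: Count runs R = 6.
Step 3: Under H0 (random ordering), E[R] = 2*n_A*n_B/(n_A+n_B) + 1 = 2*5*5/10 + 1 = 6.0000.
        Var[R] = 2*n_A*n_B*(2*n_A*n_B - n_A - n_B) / ((n_A+n_B)^2 * (n_A+n_B-1)) = 2000/900 = 2.2222.
        SD[R] = 1.4907.
Step 4: R = E[R], so z = 0 with no continuity correction.
Step 5: Two-sided p-value via normal approximation = 2*(1 - Phi(|z|)) = 1.000000.
Step 6: alpha = 0.1. fail to reject H0.

R = 6, z = 0.0000, p = 1.000000, fail to reject H0.


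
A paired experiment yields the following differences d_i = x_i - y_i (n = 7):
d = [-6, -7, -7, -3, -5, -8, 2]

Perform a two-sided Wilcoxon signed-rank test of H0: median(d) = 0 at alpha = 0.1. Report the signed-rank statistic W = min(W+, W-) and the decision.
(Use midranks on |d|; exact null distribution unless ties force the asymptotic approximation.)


Step 1: Drop any zero differences (none here) and take |d_i|.
|d| = [6, 7, 7, 3, 5, 8, 2]
Step 2: Midrank |d_i| (ties get averaged ranks).
ranks: |6|->4, |7|->5.5, |7|->5.5, |3|->2, |5|->3, |8|->7, |2|->1
Step 3: Attach original signs; sum ranks with positive sign and with negative sign.
W+ = 1 = 1
W- = 4 + 5.5 + 5.5 + 2 + 3 + 7 = 27
(Check: W+ + W- = 28 should equal n(n+1)/2 = 28.)
Step 4: Test statistic W = min(W+, W-) = 1.
Step 5: Ties in |d|, so use the tie-corrected normal approximation.
        E[W] = n(n+1)/4 = 7*8/4 = 14.
        Tie groups: |d|=7 (t=2); sum(t^3 - t) = 6.
        Var[W] = n(n+1)(2n+1)/24 - sum(t^3-t)/48 = 840/24 - 6/48 = 34.875.
        z = (W - E[W]) / sqrt(Var[W]) = (1 - 14) / 5.9055 = -2.2013.
        Two-sided p = 2*Phi(z) = 0.027712.
Step 6: alpha = 0.1. reject H0.

W+ = 1, W- = 27, W = min = 1, p = 0.027712, reject H0.


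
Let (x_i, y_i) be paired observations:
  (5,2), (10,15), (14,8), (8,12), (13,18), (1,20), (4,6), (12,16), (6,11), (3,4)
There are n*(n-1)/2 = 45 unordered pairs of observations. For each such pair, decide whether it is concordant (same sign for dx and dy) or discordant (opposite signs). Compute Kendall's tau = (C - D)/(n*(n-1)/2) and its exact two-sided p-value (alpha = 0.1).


Step 1: Enumerate the 45 unordered pairs (i,j) with i<j and classify each by sign(x_j-x_i) * sign(y_j-y_i).
  (1,2):dx=+5,dy=+13->C; (1,3):dx=+9,dy=+6->C; (1,4):dx=+3,dy=+10->C; (1,5):dx=+8,dy=+16->C
  (1,6):dx=-4,dy=+18->D; (1,7):dx=-1,dy=+4->D; (1,8):dx=+7,dy=+14->C; (1,9):dx=+1,dy=+9->C
  (1,10):dx=-2,dy=+2->D; (2,3):dx=+4,dy=-7->D; (2,4):dx=-2,dy=-3->C; (2,5):dx=+3,dy=+3->C
  (2,6):dx=-9,dy=+5->D; (2,7):dx=-6,dy=-9->C; (2,8):dx=+2,dy=+1->C; (2,9):dx=-4,dy=-4->C
  (2,10):dx=-7,dy=-11->C; (3,4):dx=-6,dy=+4->D; (3,5):dx=-1,dy=+10->D; (3,6):dx=-13,dy=+12->D
  (3,7):dx=-10,dy=-2->C; (3,8):dx=-2,dy=+8->D; (3,9):dx=-8,dy=+3->D; (3,10):dx=-11,dy=-4->C
  (4,5):dx=+5,dy=+6->C; (4,6):dx=-7,dy=+8->D; (4,7):dx=-4,dy=-6->C; (4,8):dx=+4,dy=+4->C
  (4,9):dx=-2,dy=-1->C; (4,10):dx=-5,dy=-8->C; (5,6):dx=-12,dy=+2->D; (5,7):dx=-9,dy=-12->C
  (5,8):dx=-1,dy=-2->C; (5,9):dx=-7,dy=-7->C; (5,10):dx=-10,dy=-14->C; (6,7):dx=+3,dy=-14->D
  (6,8):dx=+11,dy=-4->D; (6,9):dx=+5,dy=-9->D; (6,10):dx=+2,dy=-16->D; (7,8):dx=+8,dy=+10->C
  (7,9):dx=+2,dy=+5->C; (7,10):dx=-1,dy=-2->C; (8,9):dx=-6,dy=-5->C; (8,10):dx=-9,dy=-12->C
  (9,10):dx=-3,dy=-7->C
Step 2: C = 29, D = 16, total pairs = 45.
Step 3: tau = (C - D)/(n(n-1)/2) = (29 - 16)/45 = 0.288889.
Step 4: Exact two-sided p-value (enumerate n! = 3628800 permutations of y under H0): p = 0.291248.
Step 5: alpha = 0.1. fail to reject H0.

tau_b = 0.2889 (C=29, D=16), p = 0.291248, fail to reject H0.


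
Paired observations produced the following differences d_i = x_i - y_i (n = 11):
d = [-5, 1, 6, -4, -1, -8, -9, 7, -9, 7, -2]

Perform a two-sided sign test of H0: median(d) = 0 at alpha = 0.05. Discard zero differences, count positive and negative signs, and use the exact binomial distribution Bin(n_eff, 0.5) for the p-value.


Step 1: Discard zero differences. Original n = 11; n_eff = number of nonzero differences = 11.
Nonzero differences (with sign): -5, +1, +6, -4, -1, -8, -9, +7, -9, +7, -2
Step 2: Count signs: positive = 4, negative = 7.
Step 3: Under H0: P(positive) = 0.5, so the number of positives S ~ Bin(11, 0.5).
Step 4: Two-sided exact p-value = sum of Bin(11,0.5) probabilities at or below the observed probability = 0.548828.
Step 5: alpha = 0.05. fail to reject H0.

n_eff = 11, pos = 4, neg = 7, p = 0.548828, fail to reject H0.


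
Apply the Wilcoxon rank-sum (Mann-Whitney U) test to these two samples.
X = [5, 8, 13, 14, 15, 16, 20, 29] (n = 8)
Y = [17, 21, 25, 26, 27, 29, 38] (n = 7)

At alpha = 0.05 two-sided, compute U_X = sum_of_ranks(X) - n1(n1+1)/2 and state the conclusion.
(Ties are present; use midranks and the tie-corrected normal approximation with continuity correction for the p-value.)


Step 1: Combine and sort all 15 observations; assign midranks.
sorted (value, group): (5,X), (8,X), (13,X), (14,X), (15,X), (16,X), (17,Y), (20,X), (21,Y), (25,Y), (26,Y), (27,Y), (29,X), (29,Y), (38,Y)
ranks: 5->1, 8->2, 13->3, 14->4, 15->5, 16->6, 17->7, 20->8, 21->9, 25->10, 26->11, 27->12, 29->13.5, 29->13.5, 38->15
Step 2: Rank sum for X: R1 = 1 + 2 + 3 + 4 + 5 + 6 + 8 + 13.5 = 42.5.
Step 3: U_X = R1 - n1(n1+1)/2 = 42.5 - 8*9/2 = 42.5 - 36 = 6.5.
       U_Y = n1*n2 - U_X = 56 - 6.5 = 49.5.
Step 4: Ties are present, so use the tie-corrected normal approximation (with continuity correction) for the p-value.
Step 5: p-value = 0.014997; compare to alpha = 0.05. reject H0.

U_X = 6.5, p = 0.014997, reject H0 at alpha = 0.05.


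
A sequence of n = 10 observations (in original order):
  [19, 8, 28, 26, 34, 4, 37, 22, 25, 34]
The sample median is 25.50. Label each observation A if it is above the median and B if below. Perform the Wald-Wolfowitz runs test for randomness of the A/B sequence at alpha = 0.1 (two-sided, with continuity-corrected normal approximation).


Step 1: Compute median = 25.50; label A = above, B = below.
Labels in order: BBAAABABBA  (n_A = 5, n_B = 5)
Step 2: Count runs R = 6.
Step 3: Under H0 (random ordering), E[R] = 2*n_A*n_B/(n_A+n_B) + 1 = 2*5*5/10 + 1 = 6.0000.
        Var[R] = 2*n_A*n_B*(2*n_A*n_B - n_A - n_B) / ((n_A+n_B)^2 * (n_A+n_B-1)) = 2000/900 = 2.2222.
        SD[R] = 1.4907.
Step 4: R = E[R], so z = 0 with no continuity correction.
Step 5: Two-sided p-value via normal approximation = 2*(1 - Phi(|z|)) = 1.000000.
Step 6: alpha = 0.1. fail to reject H0.

R = 6, z = 0.0000, p = 1.000000, fail to reject H0.


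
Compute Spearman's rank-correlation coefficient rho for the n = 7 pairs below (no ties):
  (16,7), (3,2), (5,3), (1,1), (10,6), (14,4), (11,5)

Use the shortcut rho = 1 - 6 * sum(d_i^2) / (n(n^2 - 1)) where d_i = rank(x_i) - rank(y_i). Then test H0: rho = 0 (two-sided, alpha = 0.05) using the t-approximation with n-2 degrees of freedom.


Step 1: Rank x and y separately (midranks; no ties here).
rank(x): 16->7, 3->2, 5->3, 1->1, 10->4, 14->6, 11->5
rank(y): 7->7, 2->2, 3->3, 1->1, 6->6, 4->4, 5->5
Step 2: d_i = R_x(i) - R_y(i); compute d_i^2.
  (7-7)^2=0, (2-2)^2=0, (3-3)^2=0, (1-1)^2=0, (4-6)^2=4, (6-4)^2=4, (5-5)^2=0
sum(d^2) = 8.
Step 3: rho = 1 - 6*8 / (7*(7^2 - 1)) = 1 - 48/336 = 0.857143.
Step 4: Under H0, t = rho * sqrt((n-2)/(1-rho^2)) = 3.7210 ~ t(5).
Step 5: Two-sided p-value from the t-distribution with 5 df = 0.013697.
Step 6: alpha = 0.05. reject H0.

rho = 0.8571, p = 0.013697, reject H0 at alpha = 0.05.


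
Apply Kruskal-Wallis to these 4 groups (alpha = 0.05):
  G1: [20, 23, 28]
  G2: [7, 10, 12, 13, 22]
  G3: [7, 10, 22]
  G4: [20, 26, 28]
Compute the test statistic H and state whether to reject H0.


Step 1: Combine all N = 14 observations and assign midranks.
sorted (value, group, rank): (7,G2,1.5), (7,G3,1.5), (10,G2,3.5), (10,G3,3.5), (12,G2,5), (13,G2,6), (20,G1,7.5), (20,G4,7.5), (22,G2,9.5), (22,G3,9.5), (23,G1,11), (26,G4,12), (28,G1,13.5), (28,G4,13.5)
Step 2: Sum ranks within each group.
R_1 = 32 (n_1 = 3)
R_2 = 25.5 (n_2 = 5)
R_3 = 14.5 (n_3 = 3)
R_4 = 33 (n_4 = 3)
Step 3: H = 12/(N(N+1)) * sum(R_i^2/n_i) - 3(N+1)
     = 12/(14*15) * (32^2/3 + 25.5^2/5 + 14.5^2/3 + 33^2/3) - 3*15
     = 0.057143 * 904.467 - 45
     = 6.683810.
Step 4: Ties present; correction factor C = 1 - 30/(14^3 - 14) = 0.989011. Corrected H = 6.683810 / 0.989011 = 6.758074.
Step 5: Under H0, H ~ chi^2(3); p-value = 0.080022.
Step 6: alpha = 0.05. fail to reject H0.

H = 6.7581, df = 3, p = 0.080022, fail to reject H0.


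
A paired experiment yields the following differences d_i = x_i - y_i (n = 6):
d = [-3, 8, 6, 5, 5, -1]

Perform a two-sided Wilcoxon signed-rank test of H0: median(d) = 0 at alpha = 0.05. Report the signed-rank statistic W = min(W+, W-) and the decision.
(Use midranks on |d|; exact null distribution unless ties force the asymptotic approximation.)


Step 1: Drop any zero differences (none here) and take |d_i|.
|d| = [3, 8, 6, 5, 5, 1]
Step 2: Midrank |d_i| (ties get averaged ranks).
ranks: |3|->2, |8|->6, |6|->5, |5|->3.5, |5|->3.5, |1|->1
Step 3: Attach original signs; sum ranks with positive sign and with negative sign.
W+ = 6 + 5 + 3.5 + 3.5 = 18
W- = 2 + 1 = 3
(Check: W+ + W- = 21 should equal n(n+1)/2 = 21.)
Step 4: Test statistic W = min(W+, W-) = 3.
Step 5: Ties in |d|, so use the tie-corrected normal approximation.
        E[W] = n(n+1)/4 = 6*7/4 = 10.5.
        Tie groups: |d|=5 (t=2); sum(t^3 - t) = 6.
        Var[W] = n(n+1)(2n+1)/24 - sum(t^3-t)/48 = 546/24 - 6/48 = 22.625.
        z = (W - E[W]) / sqrt(Var[W]) = (3 - 10.5) / 4.7566 = -1.5768.
        Two-sided p = 2*Phi(z) = 0.114850.
Step 6: alpha = 0.05. fail to reject H0.

W+ = 18, W- = 3, W = min = 3, p = 0.114850, fail to reject H0.
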